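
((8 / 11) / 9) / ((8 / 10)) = 10/99 = 0.10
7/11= 0.64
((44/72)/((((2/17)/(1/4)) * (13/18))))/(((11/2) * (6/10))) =85/156 = 0.54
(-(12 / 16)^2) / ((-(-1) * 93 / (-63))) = 189/496 = 0.38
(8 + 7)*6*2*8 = 1440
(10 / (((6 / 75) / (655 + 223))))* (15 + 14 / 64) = 1670257.81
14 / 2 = 7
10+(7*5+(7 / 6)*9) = 111/2 = 55.50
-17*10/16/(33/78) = -1105/44 = -25.11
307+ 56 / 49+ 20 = 328.14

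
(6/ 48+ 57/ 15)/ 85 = 157/3400 = 0.05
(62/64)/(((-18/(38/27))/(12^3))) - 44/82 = -48496/369 = -131.43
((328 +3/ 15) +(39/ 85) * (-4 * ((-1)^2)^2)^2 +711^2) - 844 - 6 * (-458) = 43159646/85 = 507760.54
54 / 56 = 27/28 = 0.96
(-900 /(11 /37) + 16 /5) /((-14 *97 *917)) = 83162/34245365 = 0.00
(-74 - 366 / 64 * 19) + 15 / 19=-110575/608 = -181.87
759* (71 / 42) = 1283.07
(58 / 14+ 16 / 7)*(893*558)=22423230/7 = 3203318.57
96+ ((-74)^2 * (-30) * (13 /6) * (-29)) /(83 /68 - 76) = -140285104/1017 = -137940.12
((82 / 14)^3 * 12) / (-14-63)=-827052/26411 = -31.31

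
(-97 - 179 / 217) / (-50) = 10614/5425 = 1.96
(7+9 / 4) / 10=37/40 = 0.92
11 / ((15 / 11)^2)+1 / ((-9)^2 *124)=1485421/251100 = 5.92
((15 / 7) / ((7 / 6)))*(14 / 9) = 20/7 = 2.86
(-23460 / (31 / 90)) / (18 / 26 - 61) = 3431025/3038 = 1129.37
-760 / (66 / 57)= -7220/11 = -656.36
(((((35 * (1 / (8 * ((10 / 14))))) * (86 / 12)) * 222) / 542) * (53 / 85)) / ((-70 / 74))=-21839657/1842800 = -11.85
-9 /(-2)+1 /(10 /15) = 6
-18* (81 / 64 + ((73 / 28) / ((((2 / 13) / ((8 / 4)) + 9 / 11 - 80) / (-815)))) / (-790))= -554721705/25022144 = -22.17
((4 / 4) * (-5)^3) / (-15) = 25/3 = 8.33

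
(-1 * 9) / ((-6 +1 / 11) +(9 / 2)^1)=198/31 = 6.39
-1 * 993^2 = -986049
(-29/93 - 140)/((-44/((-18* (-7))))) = 274029/682 = 401.80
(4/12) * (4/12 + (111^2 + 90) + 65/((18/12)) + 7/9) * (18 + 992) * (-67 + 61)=-226439980/9 = -25159997.78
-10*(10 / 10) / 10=-1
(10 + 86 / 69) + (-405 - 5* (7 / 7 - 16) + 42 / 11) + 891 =437233/759 = 576.06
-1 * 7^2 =-49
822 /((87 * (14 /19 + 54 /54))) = 5206/957 = 5.44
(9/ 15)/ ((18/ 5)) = 1/6 = 0.17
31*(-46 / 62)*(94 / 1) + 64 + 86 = -2012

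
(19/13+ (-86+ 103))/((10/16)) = 384/13 = 29.54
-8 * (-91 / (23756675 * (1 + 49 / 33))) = 12012/974023675 = 0.00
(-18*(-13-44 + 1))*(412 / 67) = 415296/67 = 6198.45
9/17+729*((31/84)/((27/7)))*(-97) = -6765.22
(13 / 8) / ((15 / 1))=13/120 = 0.11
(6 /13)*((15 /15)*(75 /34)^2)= 16875/7514 = 2.25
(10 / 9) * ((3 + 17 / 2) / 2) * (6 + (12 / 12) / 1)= 805/18 = 44.72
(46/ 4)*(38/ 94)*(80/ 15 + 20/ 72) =44137/1692 = 26.09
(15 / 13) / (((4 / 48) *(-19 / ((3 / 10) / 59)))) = -54/14573 = 0.00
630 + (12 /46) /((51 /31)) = 246392/391 = 630.16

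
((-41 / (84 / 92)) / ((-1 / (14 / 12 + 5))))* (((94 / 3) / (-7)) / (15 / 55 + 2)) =-18038647/33075 = -545.39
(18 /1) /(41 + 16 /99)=1782/4075 = 0.44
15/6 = 5/2 = 2.50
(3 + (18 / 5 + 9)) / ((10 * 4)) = 0.39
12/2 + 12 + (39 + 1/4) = 229/4 = 57.25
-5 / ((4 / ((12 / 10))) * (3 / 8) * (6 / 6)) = -4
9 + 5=14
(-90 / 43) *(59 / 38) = -2655/817 = -3.25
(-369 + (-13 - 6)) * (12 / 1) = -4656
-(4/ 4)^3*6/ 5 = -6/5 = -1.20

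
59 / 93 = 0.63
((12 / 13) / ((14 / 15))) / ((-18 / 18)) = -90/91 = -0.99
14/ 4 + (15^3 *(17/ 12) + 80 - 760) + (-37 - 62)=16023/4 = 4005.75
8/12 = 2/3 = 0.67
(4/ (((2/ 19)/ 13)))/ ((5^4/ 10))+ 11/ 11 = 1113/125 = 8.90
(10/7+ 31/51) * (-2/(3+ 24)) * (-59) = 8.90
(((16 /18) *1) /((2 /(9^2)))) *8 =288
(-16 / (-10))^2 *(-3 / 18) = -0.43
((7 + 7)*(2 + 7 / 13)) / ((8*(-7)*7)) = -33/364 = -0.09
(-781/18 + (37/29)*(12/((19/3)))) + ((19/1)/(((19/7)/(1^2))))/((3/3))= -336929/9918 = -33.97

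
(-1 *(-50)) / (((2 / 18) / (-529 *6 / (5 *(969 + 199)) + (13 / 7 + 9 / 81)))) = 1310495/2044 = 641.14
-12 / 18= -0.67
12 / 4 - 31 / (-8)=55/8 = 6.88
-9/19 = -0.47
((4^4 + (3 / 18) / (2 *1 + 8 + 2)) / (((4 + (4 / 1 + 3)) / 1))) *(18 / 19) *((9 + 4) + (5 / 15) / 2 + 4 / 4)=1566805/5016 = 312.36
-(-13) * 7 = 91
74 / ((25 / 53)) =3922/25 = 156.88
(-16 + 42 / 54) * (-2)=274/9 = 30.44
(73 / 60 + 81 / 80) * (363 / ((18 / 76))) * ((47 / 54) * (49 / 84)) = 80931697/46656 = 1734.65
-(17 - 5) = -12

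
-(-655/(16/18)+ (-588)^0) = 5887/8 = 735.88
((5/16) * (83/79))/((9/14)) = 2905/5688 = 0.51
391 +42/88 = 17225/44 = 391.48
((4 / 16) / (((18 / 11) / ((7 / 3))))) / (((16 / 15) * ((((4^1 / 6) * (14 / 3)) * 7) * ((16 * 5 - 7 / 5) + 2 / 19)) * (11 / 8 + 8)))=209/10049088 = 0.00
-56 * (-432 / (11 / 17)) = 411264/11 = 37387.64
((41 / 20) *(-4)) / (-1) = 41/5 = 8.20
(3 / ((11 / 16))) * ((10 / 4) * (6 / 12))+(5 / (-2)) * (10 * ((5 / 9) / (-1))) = 1915/99 = 19.34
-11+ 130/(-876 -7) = -9843/883 = -11.15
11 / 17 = 0.65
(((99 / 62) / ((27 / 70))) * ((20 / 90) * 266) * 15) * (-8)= -8192800/279 = -29364.87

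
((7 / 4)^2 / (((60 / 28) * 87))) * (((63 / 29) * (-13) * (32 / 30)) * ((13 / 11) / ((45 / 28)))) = -11361532/31222125 = -0.36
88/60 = 22/15 = 1.47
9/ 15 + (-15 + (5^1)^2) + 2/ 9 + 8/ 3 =607/45 = 13.49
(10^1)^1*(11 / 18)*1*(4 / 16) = 55/36 = 1.53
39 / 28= 1.39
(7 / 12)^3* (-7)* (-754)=905177/864 = 1047.66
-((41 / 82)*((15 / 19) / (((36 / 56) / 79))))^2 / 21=-1092175/9747 = -112.05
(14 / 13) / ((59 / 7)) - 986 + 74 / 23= -17335014/17641 = -982.65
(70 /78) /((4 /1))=35/156 = 0.22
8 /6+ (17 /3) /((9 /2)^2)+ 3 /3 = 635/243 = 2.61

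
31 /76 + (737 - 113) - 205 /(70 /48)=257401/532 = 483.84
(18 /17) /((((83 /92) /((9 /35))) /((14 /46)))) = 648/7055 = 0.09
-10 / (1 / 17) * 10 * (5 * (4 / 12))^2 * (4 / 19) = -994.15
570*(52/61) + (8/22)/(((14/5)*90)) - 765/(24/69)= -579468787/338184 = -1713.47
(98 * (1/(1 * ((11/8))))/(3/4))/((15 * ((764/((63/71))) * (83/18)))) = 98784/61905965 = 0.00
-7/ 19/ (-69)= 7/1311 = 0.01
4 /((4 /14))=14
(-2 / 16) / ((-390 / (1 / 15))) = 1/46800 = 0.00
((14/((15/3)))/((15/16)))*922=206528/75 = 2753.71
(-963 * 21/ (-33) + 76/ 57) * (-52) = -1053884/33 = -31935.88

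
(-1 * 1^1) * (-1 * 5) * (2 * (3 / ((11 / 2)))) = 60/11 = 5.45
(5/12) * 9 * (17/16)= 255/64 = 3.98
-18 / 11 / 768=-3/1408 = 0.00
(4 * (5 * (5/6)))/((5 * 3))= 10/9 = 1.11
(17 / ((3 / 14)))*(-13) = -3094/3 = -1031.33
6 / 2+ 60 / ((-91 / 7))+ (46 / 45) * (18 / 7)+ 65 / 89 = 70604/40495 = 1.74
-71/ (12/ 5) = -355/12 = -29.58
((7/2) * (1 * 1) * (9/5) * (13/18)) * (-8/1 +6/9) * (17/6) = -17017/180 = -94.54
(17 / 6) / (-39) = -17/234 = -0.07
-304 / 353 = -0.86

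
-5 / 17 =-0.29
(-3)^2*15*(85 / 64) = 179.30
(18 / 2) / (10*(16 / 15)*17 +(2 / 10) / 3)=45/907 = 0.05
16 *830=13280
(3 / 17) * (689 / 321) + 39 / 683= 541528/1242377 = 0.44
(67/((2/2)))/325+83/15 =5.74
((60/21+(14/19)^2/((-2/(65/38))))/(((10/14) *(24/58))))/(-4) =-222111/109744 = -2.02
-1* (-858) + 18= 876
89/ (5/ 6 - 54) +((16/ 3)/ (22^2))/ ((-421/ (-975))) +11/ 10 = -8102361/14772890 = -0.55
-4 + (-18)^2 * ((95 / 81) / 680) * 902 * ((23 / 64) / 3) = 184031/3264 = 56.38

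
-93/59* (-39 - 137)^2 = -2880768/59 = -48826.58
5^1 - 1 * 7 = -2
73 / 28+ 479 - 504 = -627/28 = -22.39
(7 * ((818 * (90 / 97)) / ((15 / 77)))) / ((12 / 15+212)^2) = 337425/560272 = 0.60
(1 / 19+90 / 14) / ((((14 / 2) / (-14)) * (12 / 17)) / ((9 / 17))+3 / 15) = -12930/931 = -13.89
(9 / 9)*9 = 9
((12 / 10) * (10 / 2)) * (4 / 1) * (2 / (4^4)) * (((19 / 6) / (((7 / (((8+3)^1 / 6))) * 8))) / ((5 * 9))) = 209/483840 = 0.00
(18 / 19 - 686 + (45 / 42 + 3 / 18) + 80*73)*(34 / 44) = 17487203/4389 = 3984.33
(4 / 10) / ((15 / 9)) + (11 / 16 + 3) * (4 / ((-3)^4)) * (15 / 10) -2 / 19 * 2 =31049/102600 = 0.30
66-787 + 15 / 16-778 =-23969/16 = -1498.06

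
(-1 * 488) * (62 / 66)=-15128/33 = -458.42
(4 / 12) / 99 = 1/297 = 0.00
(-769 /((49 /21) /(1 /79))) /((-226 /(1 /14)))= 2307/1749692 = 0.00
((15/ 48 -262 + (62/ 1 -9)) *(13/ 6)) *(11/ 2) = -159159/64 = -2486.86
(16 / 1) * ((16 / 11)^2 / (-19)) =-1.78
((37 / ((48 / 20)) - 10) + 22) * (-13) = -356.42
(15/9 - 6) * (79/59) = -1027/177 = -5.80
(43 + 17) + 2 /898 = 26941/449 = 60.00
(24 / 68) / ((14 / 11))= 33/119 = 0.28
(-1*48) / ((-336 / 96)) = 96/7 = 13.71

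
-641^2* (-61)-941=25062800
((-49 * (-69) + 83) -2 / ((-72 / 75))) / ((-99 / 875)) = -36393875/1188 = -30634.57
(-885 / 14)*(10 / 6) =-1475/14 = -105.36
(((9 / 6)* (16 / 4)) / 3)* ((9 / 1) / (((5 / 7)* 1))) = 126/5 = 25.20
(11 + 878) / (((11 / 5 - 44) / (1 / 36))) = -4445/7524 = -0.59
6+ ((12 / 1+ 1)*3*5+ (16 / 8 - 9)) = 194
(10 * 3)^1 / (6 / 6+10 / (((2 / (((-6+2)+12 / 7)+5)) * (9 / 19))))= 945/934 = 1.01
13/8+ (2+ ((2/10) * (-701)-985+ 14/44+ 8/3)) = -1476539/1320 = -1118.59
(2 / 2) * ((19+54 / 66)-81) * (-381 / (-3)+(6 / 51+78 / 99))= -48291115/6171 = -7825.49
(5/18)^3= 125/5832 = 0.02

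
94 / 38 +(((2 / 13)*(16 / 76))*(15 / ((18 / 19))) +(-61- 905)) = -713593/741 = -963.01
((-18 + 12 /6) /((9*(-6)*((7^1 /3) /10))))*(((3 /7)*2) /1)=160/147 = 1.09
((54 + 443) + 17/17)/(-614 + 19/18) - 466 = -5150342/11033 = -466.81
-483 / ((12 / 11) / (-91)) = 161161/4 = 40290.25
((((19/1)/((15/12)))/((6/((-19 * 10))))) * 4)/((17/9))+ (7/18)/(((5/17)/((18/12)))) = -1037657/1020 = -1017.31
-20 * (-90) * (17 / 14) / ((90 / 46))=7820/7 = 1117.14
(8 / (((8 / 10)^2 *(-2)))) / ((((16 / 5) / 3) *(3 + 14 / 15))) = -5625/3776 = -1.49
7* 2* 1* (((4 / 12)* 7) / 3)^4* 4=134456/6561 = 20.49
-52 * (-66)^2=-226512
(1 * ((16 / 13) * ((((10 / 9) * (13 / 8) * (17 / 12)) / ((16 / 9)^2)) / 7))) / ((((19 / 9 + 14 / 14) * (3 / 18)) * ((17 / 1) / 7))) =405/3584 = 0.11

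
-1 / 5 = -0.20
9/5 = 1.80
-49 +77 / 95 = -4578/95 = -48.19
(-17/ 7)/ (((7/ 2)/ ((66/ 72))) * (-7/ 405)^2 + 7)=-10224225/29474627 = -0.35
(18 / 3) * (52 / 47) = 312/47 = 6.64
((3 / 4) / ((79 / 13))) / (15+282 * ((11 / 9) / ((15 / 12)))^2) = 26325/60706444 = 0.00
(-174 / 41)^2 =30276/1681 = 18.01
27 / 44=0.61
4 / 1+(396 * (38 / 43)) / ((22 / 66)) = 45316/43 = 1053.86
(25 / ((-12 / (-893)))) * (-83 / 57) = -97525/36 = -2709.03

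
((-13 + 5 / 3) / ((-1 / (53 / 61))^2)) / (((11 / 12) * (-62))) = 191012/1268861 = 0.15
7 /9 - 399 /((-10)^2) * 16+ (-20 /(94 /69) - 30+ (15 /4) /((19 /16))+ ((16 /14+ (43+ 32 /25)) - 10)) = -97275076/1406475 = -69.16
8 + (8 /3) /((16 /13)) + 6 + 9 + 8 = 199/6 = 33.17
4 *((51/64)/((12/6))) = 51/32 = 1.59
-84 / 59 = -1.42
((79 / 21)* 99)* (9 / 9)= 2607/7 = 372.43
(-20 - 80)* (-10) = 1000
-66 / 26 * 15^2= -7425/13 = -571.15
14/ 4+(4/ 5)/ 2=39/10 = 3.90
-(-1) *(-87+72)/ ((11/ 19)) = -285/11 = -25.91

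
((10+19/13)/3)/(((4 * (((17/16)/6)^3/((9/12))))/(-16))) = -131825664/63869 = -2064.00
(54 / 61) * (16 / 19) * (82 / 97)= 70848/112423 = 0.63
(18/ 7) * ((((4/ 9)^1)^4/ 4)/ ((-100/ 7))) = -32/18225 = 0.00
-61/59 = -1.03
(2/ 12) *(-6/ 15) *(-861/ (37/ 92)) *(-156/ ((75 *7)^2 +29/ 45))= -0.08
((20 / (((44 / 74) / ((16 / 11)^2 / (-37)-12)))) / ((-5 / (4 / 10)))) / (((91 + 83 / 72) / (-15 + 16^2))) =84.85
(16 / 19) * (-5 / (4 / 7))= -140/19 = -7.37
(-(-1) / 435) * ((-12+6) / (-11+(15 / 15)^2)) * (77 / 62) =77/44950 = 0.00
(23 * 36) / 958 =414/479 = 0.86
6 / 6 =1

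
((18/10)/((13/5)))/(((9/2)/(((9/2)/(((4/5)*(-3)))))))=-15/52 = -0.29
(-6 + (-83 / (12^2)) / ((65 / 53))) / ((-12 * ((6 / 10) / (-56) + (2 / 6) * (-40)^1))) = -423913/10491624 = -0.04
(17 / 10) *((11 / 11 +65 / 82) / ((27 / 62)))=25823/3690 = 7.00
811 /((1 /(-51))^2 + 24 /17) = 2109411/3673 = 574.30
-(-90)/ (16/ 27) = 1215/8 = 151.88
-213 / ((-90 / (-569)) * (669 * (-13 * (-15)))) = -40399/3913650 = -0.01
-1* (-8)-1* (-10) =18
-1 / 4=-0.25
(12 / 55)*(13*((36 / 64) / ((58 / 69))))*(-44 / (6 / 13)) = -104949/580 = -180.95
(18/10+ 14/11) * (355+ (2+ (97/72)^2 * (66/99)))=470739529/427680 = 1100.68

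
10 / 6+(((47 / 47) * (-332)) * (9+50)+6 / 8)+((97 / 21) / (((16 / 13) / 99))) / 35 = -230201621/11760 = -19574.97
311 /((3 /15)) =1555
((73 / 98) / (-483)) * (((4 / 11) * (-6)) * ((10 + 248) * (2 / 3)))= 50224/86779 = 0.58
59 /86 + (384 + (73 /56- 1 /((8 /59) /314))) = -4646863/2408 = -1929.76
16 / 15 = 1.07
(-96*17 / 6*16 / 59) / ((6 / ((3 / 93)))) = -0.40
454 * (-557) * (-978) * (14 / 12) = 288533798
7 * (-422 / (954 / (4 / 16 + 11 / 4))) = -1477/159 = -9.29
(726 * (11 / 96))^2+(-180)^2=10065961/256 = 39320.16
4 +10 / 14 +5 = 68/7 = 9.71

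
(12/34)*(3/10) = 9/85 = 0.11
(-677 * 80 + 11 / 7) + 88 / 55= -1895489/35 = -54156.83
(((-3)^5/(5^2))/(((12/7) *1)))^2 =321489/10000 = 32.15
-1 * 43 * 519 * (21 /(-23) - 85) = 44098392/23 = 1917321.39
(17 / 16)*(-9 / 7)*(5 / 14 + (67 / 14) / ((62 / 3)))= -11169/13888 = -0.80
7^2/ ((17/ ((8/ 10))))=196/85 = 2.31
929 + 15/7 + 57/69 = 150047/161 = 931.97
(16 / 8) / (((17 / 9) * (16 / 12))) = 27/34 = 0.79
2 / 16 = 1/8 = 0.12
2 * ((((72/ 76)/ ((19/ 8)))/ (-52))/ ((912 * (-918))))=1/54570204 = 0.00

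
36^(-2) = 1/1296 = 0.00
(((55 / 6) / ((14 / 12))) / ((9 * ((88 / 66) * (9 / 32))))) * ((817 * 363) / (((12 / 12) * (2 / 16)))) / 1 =347976640/63 = 5523438.73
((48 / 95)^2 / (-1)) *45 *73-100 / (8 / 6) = -1649103/1805 = -913.63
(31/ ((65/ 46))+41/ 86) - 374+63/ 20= -3895501/11180 = -348.43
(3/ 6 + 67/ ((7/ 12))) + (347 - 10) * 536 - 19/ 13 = 32895753/182 = 180745.90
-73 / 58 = -1.26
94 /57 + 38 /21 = 460/133 = 3.46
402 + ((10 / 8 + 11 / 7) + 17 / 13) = 147831/364 = 406.13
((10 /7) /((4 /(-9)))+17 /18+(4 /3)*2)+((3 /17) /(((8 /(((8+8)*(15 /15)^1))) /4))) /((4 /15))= 6095/1071 = 5.69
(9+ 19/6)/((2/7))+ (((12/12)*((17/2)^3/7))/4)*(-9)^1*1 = -104035/672 = -154.81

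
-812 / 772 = -203/193 = -1.05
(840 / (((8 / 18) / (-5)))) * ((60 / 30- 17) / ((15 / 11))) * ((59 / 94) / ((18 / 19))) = 6473775/94 = 68869.95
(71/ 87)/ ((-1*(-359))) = 71/31233 = 0.00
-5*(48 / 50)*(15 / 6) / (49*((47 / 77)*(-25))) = 132/8225 = 0.02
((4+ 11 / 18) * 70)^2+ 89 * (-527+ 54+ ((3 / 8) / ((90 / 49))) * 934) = 256154569/3240 = 79060.05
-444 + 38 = -406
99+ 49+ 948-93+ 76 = 1079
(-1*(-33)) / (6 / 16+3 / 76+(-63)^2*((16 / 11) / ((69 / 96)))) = 423016/102966465 = 0.00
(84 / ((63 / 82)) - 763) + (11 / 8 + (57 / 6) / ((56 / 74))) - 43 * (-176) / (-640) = -547313/840 = -651.56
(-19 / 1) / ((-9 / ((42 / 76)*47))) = 329/6 = 54.83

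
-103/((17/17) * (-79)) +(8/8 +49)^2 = 2501.30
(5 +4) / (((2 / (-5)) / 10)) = -225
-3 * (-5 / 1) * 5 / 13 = 75/13 = 5.77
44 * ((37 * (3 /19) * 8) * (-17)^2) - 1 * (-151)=11294677/19 = 594456.68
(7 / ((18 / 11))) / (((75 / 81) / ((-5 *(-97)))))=22407/10 = 2240.70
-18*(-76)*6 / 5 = 8208/5 = 1641.60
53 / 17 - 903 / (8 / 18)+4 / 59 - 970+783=-8888845/4012 = -2215.56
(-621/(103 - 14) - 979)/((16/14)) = -76783/89 = -862.73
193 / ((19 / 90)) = 914.21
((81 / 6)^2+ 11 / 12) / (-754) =-1099/4524 = -0.24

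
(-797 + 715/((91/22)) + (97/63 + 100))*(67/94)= -1102954/2961 = -372.49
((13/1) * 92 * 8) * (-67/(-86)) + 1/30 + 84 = 9724243/1290 = 7538.17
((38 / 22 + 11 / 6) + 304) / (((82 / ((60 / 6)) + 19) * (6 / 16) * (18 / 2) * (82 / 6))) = 101495/414018 = 0.25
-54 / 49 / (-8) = 27/196 = 0.14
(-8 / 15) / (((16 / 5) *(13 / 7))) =-7/78 = -0.09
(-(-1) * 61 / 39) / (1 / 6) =122/13 = 9.38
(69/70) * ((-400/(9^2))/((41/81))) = -2760/287 = -9.62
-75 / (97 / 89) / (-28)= 6675/2716 = 2.46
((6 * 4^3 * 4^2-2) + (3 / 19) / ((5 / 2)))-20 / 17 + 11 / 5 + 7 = 1986478/323 = 6150.09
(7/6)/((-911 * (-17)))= 7/92922 = 0.00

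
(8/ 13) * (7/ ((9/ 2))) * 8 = 896/117 = 7.66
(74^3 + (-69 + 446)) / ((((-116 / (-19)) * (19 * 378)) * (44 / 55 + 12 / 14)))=2028005/363312 = 5.58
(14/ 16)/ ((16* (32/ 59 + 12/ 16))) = 413/9760 = 0.04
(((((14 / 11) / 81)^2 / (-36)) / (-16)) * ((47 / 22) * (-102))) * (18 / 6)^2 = -39151/46574352 = 0.00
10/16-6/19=47/152 = 0.31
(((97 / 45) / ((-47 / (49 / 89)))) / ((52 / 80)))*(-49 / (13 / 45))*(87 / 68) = 101310195/12017759 = 8.43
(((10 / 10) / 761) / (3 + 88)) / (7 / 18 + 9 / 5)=90/13642447 = 0.00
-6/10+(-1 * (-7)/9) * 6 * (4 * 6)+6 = 587/5 = 117.40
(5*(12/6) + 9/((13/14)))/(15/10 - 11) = -512/247 = -2.07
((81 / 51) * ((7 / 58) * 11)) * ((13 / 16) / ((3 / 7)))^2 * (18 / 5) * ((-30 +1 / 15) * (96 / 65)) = -594621027/493000 = -1206.13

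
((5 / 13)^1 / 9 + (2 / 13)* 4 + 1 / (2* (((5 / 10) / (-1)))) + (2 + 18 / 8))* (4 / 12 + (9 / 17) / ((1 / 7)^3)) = 8484731/11934 = 710.97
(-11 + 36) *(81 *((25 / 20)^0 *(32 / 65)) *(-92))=-1192320/13 = -91716.92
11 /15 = 0.73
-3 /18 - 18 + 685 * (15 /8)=30389/24 = 1266.21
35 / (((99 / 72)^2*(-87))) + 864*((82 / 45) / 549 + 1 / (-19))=-870703712/20334655 = -42.82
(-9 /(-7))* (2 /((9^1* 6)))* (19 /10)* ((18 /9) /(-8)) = -19/840 = -0.02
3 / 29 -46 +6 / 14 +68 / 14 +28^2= 150908/203 = 743.39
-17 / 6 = -2.83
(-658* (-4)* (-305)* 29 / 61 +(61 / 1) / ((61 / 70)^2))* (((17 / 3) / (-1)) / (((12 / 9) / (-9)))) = -890274105/61 = -14594657.46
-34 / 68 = -1/2 = -0.50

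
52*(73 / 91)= 292/7 = 41.71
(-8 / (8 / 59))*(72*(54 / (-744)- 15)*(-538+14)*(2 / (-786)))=2646504/31 = 85371.10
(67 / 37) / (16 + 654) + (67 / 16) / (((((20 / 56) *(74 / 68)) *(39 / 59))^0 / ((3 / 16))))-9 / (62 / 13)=-1613857/1468160 = -1.10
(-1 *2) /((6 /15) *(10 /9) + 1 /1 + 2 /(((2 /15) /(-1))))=9/61 = 0.15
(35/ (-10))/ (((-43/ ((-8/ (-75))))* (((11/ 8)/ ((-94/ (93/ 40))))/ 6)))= -336896/219945 = -1.53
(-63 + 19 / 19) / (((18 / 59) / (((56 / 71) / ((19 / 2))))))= -16.87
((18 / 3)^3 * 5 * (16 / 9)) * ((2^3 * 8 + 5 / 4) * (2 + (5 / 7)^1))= 2380320/7 = 340045.71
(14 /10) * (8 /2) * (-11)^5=-4509428/5 = -901885.60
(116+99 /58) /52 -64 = -186197/3016 = -61.74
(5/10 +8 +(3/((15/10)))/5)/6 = 89/60 = 1.48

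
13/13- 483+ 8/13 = -6258/13 = -481.38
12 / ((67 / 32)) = 384/67 = 5.73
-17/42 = -0.40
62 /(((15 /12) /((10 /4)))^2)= 248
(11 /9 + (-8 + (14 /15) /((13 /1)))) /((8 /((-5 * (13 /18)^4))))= 8618831/7558272 = 1.14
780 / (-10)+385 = 307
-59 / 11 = -5.36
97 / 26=3.73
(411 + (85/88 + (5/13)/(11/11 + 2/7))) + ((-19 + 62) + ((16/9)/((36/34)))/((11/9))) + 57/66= 4710445/10296 = 457.50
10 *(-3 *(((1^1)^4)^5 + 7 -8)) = 0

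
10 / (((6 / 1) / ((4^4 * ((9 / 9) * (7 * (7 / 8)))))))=7840/3 = 2613.33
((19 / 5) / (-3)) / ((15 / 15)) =-19/15 = -1.27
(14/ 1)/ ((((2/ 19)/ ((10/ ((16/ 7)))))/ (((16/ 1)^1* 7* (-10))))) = -651700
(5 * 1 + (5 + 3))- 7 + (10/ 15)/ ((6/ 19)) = 73/9 = 8.11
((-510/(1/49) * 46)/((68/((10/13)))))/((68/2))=-84525/221 = -382.47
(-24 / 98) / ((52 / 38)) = -114/637 = -0.18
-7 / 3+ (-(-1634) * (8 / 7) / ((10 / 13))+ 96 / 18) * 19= 1617857/35 = 46224.49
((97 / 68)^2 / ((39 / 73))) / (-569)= -686857/102611184 = -0.01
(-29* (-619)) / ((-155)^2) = 17951/24025 = 0.75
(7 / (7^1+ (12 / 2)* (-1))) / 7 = 1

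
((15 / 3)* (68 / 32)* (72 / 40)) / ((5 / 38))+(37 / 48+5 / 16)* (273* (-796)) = -4705433/20 = -235271.65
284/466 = 142/233 = 0.61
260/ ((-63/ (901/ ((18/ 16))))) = -3305.26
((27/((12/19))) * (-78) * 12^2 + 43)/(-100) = 4801.25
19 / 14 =1.36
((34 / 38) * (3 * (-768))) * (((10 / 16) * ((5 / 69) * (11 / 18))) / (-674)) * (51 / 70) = 63580/1030883 = 0.06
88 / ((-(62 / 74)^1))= -3256/31 = -105.03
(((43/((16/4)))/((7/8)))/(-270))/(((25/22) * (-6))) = 473/70875 = 0.01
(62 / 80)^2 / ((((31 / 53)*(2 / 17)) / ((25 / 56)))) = 27931/7168 = 3.90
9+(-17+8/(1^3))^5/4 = -59013/4 = -14753.25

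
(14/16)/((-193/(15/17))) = -105/26248 = 0.00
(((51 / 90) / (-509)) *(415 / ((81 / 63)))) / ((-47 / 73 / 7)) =5047147/1291842 = 3.91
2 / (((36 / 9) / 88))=44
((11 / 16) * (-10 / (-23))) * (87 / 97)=4785/17848 = 0.27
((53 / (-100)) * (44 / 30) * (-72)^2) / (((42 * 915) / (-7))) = 27984/38125 = 0.73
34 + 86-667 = -547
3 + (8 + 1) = 12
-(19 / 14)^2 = -361/196 = -1.84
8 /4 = 2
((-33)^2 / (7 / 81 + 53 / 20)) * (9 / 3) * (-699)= -336316860/403 = -834533.15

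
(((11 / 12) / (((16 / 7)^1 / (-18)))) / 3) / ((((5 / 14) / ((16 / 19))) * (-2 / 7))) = 3773/190 = 19.86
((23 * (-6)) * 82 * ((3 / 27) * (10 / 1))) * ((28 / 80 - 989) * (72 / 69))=12971088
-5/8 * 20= -25/2 = -12.50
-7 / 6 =-1.17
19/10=1.90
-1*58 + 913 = 855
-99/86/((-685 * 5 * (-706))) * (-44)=1089/51988075 = 0.00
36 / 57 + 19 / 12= 505/228 = 2.21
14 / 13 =1.08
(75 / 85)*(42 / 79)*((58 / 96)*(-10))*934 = -7110075/2686 = -2647.09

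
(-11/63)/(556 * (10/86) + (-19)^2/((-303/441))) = 47773/126069363 = 0.00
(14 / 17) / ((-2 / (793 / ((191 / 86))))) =-477386/3247 = -147.02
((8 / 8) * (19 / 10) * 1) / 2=19/20 = 0.95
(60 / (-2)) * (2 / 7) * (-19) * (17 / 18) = 3230/21 = 153.81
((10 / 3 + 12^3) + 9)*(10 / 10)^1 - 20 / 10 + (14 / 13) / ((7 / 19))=67909/39 = 1741.26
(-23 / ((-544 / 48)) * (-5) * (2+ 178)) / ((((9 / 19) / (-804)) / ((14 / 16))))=46114425/17 = 2712613.24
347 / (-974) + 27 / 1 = 25951/974 = 26.64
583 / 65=8.97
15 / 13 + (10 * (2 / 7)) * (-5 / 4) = -220/91 = -2.42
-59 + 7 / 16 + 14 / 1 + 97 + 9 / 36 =843/16 = 52.69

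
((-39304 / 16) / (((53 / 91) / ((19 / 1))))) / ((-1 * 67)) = 8494577/7102 = 1196.08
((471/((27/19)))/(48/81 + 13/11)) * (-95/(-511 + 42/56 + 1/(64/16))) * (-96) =-29925456/8959 = -3340.27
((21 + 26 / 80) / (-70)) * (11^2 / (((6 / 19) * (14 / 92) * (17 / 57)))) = -2571.96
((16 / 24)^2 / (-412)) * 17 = -17/927 = -0.02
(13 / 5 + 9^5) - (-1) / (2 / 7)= 59055.10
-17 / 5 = -3.40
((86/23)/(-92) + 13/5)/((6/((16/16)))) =4513/10580 = 0.43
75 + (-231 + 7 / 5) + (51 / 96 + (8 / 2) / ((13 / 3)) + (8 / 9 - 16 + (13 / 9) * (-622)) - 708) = -33222407/18720 = -1774.70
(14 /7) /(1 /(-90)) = -180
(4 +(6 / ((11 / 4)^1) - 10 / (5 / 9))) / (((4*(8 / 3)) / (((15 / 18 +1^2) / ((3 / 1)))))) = -65/96 = -0.68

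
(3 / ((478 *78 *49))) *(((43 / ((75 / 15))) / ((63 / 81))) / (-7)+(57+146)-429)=-4289/11476780 = 0.00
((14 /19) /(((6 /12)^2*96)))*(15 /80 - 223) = -24955/3648 = -6.84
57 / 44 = 1.30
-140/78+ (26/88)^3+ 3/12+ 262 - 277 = -54879293/3322176 = -16.52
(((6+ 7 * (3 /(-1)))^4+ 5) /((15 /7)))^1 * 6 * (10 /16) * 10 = 886025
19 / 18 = 1.06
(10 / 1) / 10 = 1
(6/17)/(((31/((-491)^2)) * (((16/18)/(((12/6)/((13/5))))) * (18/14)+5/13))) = 658151130/448477 = 1467.52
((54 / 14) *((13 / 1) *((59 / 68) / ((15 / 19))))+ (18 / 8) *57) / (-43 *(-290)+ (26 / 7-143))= 109098/7336775 = 0.01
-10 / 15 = -2/3 = -0.67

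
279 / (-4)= -279/4 = -69.75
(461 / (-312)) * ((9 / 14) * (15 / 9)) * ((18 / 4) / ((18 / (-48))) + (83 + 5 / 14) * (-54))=72821865/10192 = 7145.00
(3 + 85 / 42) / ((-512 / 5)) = -0.05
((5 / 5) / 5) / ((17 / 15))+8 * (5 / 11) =713/187 = 3.81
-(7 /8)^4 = -2401/4096 = -0.59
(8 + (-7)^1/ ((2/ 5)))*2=-19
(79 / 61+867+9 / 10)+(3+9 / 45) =532161/610 = 872.40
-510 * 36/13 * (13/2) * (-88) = 807840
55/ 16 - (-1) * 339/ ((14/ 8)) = 22081/112 = 197.15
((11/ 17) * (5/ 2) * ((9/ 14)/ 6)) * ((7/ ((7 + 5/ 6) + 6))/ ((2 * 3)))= 165/11288 = 0.01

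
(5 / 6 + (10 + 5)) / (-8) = -95/48 = -1.98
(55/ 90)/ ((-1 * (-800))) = 11/14400 = 0.00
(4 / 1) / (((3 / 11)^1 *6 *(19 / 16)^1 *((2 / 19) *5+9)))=0.22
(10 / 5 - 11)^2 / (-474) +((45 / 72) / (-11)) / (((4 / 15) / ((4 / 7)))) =-14241/48664 = -0.29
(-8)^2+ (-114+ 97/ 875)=-43653/875 = -49.89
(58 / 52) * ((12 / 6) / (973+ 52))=29/13325 = 0.00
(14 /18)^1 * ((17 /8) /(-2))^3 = -34391/36864 = -0.93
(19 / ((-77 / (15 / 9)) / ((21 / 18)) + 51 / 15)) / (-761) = 95/137741 = 0.00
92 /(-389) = -92/389 = -0.24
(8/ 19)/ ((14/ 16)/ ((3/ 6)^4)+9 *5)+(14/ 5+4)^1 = 38154/5605 = 6.81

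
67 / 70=0.96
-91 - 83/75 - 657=-56183/75 = -749.11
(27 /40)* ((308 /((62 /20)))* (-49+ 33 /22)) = -197505/62 = -3185.56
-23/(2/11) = -253/2 = -126.50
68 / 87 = 0.78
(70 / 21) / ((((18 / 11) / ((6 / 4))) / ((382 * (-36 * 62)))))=-2605240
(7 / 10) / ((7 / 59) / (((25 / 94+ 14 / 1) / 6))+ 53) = 0.01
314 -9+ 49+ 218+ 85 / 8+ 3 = 4685/8 = 585.62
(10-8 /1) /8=1/4 = 0.25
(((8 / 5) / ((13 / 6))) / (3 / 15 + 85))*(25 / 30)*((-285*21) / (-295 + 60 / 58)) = 46284/314743 = 0.15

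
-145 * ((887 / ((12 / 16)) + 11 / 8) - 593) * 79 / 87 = -5603075/72 = -77820.49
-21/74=-0.28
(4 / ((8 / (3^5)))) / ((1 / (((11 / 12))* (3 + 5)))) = 891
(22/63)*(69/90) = 253/945 = 0.27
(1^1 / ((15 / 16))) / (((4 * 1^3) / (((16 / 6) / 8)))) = 4/45 = 0.09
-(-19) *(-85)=-1615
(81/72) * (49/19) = 2.90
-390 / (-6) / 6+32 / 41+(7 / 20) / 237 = 752439/64780 = 11.62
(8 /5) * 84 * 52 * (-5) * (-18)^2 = -11321856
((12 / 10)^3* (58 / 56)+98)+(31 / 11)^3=142284721/1164625 = 122.17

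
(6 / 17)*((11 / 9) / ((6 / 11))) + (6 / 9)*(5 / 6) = 206/153 = 1.35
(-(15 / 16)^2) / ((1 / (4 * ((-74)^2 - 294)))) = -582975/32 = -18217.97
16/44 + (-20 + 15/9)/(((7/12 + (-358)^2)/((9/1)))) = 1226024/3383545 = 0.36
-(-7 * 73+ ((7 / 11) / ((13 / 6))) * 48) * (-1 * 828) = -58835196/143 = -411434.94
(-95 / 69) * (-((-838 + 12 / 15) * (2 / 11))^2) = 57900752/1815 = 31901.24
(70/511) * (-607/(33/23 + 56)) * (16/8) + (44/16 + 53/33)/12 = -2.53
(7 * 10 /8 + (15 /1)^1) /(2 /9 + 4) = 5.62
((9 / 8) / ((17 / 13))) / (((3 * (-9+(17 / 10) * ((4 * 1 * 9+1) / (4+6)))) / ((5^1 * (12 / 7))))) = -29250/32249 = -0.91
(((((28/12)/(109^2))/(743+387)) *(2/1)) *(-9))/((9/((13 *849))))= -25753/6712765 = 0.00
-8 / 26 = -4/13 = -0.31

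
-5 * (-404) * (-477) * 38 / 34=-18307260/17 = -1076897.65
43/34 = 1.26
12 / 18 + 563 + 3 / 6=3385/6 = 564.17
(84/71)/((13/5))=420/923 = 0.46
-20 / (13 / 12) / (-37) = 240/481 = 0.50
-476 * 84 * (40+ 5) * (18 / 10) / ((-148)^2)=-202419/1369 = -147.86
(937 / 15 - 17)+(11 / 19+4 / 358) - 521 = -24229228/51015 = -474.94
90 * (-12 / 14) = -540/7 = -77.14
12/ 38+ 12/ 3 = 4.32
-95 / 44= -2.16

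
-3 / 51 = -1/17 = -0.06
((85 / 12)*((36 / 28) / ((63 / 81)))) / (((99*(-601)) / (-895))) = 228225/1295756 = 0.18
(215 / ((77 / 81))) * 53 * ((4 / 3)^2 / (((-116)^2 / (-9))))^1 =-922995/64757 = -14.25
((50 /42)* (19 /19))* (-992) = -24800/21 = -1180.95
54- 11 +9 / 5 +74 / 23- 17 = 3567/115 = 31.02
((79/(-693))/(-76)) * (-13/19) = -1027/1000692 = 0.00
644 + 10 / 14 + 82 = 5087/7 = 726.71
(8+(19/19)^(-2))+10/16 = 77/8 = 9.62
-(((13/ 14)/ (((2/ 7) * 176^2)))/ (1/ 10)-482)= 29860799/61952 = 482.00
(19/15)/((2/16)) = 152/15 = 10.13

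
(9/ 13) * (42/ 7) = 54/13 = 4.15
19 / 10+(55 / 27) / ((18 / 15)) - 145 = -57268/405 = -141.40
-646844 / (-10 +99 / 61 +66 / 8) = 157829936/31 = 5091288.26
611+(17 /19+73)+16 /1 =13317/19 = 700.89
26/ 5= 5.20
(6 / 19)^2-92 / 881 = -1496/318041 = 0.00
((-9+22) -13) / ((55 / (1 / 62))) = 0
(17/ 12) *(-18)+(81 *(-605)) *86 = -8428911/2 = -4214455.50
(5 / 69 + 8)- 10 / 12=333/46 = 7.24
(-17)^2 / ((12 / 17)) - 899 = -5875/12 = -489.58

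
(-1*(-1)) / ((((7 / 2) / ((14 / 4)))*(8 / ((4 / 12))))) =1/24 = 0.04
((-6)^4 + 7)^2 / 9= 1697809/9 = 188645.44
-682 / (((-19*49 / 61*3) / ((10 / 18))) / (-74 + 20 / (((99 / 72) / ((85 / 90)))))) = -5937740/11907 = -498.68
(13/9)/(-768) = -13/6912 = 0.00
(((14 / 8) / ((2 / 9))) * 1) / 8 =63/64 = 0.98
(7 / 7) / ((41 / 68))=68/41 = 1.66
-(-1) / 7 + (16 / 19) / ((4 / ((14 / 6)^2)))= 1543/1197 = 1.29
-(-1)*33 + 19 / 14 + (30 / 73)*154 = 99793/1022 = 97.64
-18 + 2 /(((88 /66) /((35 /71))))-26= -43.26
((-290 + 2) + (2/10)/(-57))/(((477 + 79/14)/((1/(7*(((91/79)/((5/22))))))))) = -6484399/385534149 = -0.02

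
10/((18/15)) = 25/3 = 8.33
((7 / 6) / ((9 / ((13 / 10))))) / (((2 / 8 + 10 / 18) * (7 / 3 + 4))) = 91/2755 = 0.03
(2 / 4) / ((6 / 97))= 97/12 = 8.08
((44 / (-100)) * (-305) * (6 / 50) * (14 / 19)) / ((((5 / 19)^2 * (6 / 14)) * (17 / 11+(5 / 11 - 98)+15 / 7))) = -8745814/2053125 = -4.26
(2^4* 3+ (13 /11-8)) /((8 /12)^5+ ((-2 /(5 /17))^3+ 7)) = -13759875/102676717 = -0.13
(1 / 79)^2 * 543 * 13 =7059/6241 = 1.13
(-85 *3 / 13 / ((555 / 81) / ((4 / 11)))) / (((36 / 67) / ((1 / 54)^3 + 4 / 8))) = -89676887/92571336 = -0.97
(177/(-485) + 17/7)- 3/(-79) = 563659/268205 = 2.10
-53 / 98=-0.54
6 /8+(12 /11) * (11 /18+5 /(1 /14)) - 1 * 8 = 9211/132 = 69.78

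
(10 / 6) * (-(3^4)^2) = -10935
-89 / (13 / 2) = -178/13 = -13.69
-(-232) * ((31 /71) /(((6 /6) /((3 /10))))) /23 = 10788/8165 = 1.32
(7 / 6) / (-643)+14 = 54005/3858 = 14.00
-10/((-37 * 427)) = 10/15799 = 0.00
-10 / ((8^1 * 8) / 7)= -35/32 = -1.09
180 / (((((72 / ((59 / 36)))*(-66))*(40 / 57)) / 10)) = -5605/6336 = -0.88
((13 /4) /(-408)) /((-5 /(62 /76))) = 403/310080 = 0.00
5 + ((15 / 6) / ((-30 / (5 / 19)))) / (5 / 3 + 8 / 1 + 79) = 101075/20216 = 5.00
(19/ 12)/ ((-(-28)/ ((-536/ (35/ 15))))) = -1273/98 = -12.99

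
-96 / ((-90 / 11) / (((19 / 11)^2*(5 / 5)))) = 5776/165 = 35.01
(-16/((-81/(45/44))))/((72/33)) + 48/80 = 187/270 = 0.69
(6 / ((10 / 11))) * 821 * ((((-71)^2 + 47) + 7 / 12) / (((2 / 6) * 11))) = 150398169/20 = 7519908.45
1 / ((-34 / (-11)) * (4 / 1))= 11/136 = 0.08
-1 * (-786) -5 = 781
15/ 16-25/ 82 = 415/656 = 0.63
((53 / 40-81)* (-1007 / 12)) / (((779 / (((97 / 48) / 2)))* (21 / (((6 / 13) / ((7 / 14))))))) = 16384367/42981120 = 0.38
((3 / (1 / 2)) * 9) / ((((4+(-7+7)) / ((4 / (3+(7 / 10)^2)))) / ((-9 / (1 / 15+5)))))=-182250/6631 = -27.48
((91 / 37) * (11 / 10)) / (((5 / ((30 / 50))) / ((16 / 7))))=3432/4625 = 0.74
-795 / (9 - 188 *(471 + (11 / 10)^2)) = 19875/2219162 = 0.01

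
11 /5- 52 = -249/5 = -49.80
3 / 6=1/2 = 0.50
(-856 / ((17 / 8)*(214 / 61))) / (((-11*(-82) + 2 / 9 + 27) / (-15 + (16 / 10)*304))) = -41407776/710855 = -58.25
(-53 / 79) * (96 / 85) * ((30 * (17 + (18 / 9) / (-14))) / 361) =-3602304/3393761 = -1.06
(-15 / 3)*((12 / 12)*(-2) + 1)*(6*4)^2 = 2880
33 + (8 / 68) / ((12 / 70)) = 1718/51 = 33.69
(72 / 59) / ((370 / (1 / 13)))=36/141895 = 0.00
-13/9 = -1.44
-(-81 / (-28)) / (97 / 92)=-1863/679 = -2.74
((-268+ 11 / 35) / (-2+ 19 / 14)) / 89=2082/445 = 4.68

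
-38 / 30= -19/15 = -1.27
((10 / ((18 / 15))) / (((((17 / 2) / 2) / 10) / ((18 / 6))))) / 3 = 1000/51 = 19.61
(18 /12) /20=3/40 = 0.08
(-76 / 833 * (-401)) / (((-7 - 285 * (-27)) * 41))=7619/65642066 = 0.00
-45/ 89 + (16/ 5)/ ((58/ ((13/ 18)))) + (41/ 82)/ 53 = -5618137/12311370 = -0.46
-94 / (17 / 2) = -188/17 = -11.06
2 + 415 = 417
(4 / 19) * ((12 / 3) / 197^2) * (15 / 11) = 240/8111081 = 0.00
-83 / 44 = -1.89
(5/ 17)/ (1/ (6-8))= -10/17 = -0.59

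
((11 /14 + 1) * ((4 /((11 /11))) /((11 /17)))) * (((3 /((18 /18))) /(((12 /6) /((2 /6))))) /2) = 425/154 = 2.76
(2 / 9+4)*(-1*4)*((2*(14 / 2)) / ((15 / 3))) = -2128/45 = -47.29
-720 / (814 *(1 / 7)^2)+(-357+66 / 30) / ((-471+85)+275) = -245086/6105 = -40.15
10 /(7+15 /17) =85/67 = 1.27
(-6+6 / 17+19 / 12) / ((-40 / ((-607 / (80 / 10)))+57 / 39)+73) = -6541639/120714144 = -0.05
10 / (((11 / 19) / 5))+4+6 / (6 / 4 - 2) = 862/11 = 78.36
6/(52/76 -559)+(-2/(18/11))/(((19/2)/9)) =-39257/33592 = -1.17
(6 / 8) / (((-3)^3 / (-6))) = 0.17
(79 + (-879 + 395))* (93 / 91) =-37665/91 = -413.90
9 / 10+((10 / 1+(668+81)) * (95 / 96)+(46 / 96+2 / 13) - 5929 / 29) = 99198379/180960 = 548.18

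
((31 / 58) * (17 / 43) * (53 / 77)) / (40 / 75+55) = 24645/9409862 = 0.00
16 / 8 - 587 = -585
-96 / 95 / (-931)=96/88445 = 0.00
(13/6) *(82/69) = 2.57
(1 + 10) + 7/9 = 106/9 = 11.78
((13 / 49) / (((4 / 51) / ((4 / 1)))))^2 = 439569/2401 = 183.08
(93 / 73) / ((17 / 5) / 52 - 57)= -24180/1080619 = -0.02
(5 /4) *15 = 75/4 = 18.75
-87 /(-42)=29/14 = 2.07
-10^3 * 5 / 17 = -5000/17 = -294.12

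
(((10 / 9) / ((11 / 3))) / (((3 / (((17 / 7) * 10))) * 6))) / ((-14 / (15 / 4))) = -2125/19404 = -0.11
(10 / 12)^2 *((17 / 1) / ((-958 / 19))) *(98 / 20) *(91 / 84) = -1028755/827712 = -1.24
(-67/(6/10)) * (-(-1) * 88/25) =-5896/15 = -393.07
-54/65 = -0.83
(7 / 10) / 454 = 7/4540 = 0.00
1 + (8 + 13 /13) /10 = 19/10 = 1.90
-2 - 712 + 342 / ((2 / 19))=2535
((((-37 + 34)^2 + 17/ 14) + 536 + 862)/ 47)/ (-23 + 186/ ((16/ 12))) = 19715/76657 = 0.26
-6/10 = -3/5 = -0.60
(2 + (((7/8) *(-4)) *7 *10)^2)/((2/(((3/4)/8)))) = 180081/64 = 2813.77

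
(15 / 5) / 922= 3/922 = 0.00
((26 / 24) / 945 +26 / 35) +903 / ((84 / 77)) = 4697561/5670 = 828.49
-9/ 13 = -0.69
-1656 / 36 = -46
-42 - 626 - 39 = -707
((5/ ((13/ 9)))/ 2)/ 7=45/182 = 0.25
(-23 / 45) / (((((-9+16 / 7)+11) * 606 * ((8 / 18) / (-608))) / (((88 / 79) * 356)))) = 191664704/1795275 = 106.76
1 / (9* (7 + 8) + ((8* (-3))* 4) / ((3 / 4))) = 1/7 = 0.14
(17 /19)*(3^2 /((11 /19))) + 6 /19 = 2973/209 = 14.22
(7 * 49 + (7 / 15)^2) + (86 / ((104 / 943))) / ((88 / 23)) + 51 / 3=580721299/1029600 = 564.03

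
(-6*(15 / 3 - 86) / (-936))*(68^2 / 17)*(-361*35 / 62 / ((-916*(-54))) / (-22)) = -214795/8121256 = -0.03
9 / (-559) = -0.02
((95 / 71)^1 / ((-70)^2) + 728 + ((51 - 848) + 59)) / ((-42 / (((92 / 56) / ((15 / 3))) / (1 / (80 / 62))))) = 5334321/52846010 = 0.10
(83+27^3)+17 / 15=296507/15 = 19767.13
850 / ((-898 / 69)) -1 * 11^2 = -83654/449 = -186.31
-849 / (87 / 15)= -4245/29 = -146.38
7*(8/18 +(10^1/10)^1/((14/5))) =101/18 = 5.61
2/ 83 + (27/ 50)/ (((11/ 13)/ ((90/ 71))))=270007/324115 = 0.83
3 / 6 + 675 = 1351/2 = 675.50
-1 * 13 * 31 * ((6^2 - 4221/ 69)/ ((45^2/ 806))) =62689874/15525 = 4038.00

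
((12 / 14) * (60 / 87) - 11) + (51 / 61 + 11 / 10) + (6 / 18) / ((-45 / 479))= -12.02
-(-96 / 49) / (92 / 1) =24/1127 = 0.02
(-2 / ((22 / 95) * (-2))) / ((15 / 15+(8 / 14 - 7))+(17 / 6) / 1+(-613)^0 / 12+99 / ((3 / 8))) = 798/48323 = 0.02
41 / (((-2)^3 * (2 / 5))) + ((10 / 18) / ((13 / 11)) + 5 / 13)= -22385/1872 = -11.96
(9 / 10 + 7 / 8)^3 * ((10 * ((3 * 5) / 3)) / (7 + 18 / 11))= 3937021/121600 = 32.38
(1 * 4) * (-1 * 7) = -28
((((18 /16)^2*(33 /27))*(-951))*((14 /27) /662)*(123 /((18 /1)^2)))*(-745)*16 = 745572905/142992 = 5214.09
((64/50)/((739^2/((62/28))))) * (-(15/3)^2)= -496/3822847 = 0.00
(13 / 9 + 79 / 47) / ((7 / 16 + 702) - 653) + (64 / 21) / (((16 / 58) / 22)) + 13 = 85692893/334593 = 256.11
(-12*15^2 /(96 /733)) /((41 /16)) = -329850/41 = -8045.12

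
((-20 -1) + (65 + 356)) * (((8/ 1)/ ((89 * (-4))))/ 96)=-25/267 = -0.09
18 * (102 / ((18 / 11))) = 1122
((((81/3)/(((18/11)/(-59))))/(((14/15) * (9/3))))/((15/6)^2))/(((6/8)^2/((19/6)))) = -98648/315 = -313.17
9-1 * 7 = 2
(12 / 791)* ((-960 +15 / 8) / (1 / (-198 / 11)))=29565/113 = 261.64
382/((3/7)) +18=2728/3 = 909.33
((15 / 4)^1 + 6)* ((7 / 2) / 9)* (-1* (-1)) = 91/24 = 3.79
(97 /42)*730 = 35405/21 = 1685.95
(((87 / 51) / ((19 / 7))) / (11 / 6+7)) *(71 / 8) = 43239/68476 = 0.63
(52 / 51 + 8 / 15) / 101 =132/8585 = 0.02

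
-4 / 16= -0.25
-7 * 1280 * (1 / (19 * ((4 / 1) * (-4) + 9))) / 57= 1280/1083 = 1.18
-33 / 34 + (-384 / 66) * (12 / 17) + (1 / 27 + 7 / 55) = -4.91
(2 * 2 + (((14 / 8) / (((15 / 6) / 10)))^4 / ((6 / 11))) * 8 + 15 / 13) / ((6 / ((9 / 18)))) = 2934.99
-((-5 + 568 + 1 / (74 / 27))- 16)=-40505/74 = -547.36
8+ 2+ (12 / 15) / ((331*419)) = 10.00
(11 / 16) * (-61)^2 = 40931/16 = 2558.19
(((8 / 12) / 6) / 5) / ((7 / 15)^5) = 16875/16807 = 1.00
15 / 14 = 1.07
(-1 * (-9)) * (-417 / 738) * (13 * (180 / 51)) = -162630/697 = -233.33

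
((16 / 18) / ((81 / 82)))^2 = 430336/531441 = 0.81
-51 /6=-17/2 = -8.50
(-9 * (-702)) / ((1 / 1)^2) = 6318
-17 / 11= -1.55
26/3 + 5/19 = 509/57 = 8.93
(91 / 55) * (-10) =-16.55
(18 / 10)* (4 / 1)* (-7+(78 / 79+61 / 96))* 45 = -1101087/632 = -1742.23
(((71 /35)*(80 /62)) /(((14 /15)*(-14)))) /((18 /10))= -3550/31899 = -0.11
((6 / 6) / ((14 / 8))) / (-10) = -2/35 = -0.06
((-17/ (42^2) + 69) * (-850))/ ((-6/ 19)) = 982719425/5292 = 185699.06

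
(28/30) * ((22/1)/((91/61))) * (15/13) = 2684/169 = 15.88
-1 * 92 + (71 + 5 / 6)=-121/6 = -20.17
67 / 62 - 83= -5079/62 = -81.92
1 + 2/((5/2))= 9/5 = 1.80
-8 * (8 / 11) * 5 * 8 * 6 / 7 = -199.48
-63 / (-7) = 9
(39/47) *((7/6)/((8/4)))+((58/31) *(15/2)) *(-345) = -28211279/5828 = -4840.64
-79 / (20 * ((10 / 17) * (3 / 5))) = -1343/120 = -11.19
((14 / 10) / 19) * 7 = 49/95 = 0.52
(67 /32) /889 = 67/28448 = 0.00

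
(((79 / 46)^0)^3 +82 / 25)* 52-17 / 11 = 60779/275 = 221.01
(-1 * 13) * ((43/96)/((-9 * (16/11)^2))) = 67639/221184 = 0.31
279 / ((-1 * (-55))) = 279/55 = 5.07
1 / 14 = 0.07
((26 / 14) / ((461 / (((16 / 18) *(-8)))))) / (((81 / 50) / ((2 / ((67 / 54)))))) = -166400/5837643 = -0.03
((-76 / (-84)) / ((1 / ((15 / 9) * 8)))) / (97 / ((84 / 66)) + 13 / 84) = 608/3849 = 0.16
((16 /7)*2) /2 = 16/7 = 2.29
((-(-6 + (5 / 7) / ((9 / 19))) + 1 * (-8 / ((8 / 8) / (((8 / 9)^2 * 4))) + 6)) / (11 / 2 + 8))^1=-16774/15309 = -1.10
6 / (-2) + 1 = -2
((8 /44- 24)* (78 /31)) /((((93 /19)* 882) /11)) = -64714/423801 = -0.15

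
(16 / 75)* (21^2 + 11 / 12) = 94.28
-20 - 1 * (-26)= 6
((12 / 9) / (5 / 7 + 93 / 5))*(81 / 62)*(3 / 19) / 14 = 405/398164 = 0.00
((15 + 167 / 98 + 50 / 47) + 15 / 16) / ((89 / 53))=11.14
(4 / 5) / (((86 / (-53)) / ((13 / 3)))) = -1378/645 = -2.14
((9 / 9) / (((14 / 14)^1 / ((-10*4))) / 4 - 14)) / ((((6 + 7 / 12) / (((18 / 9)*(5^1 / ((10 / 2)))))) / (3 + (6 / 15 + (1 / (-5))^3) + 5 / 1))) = -268544/1475325 = -0.18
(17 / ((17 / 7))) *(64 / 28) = 16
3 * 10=30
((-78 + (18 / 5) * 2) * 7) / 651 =-118/155 = -0.76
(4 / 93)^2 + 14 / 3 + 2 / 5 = 219188/43245 = 5.07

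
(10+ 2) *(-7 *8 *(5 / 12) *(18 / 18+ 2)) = -840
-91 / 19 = -4.79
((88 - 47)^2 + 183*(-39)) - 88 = -5544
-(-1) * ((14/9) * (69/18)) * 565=90965/27 = 3369.07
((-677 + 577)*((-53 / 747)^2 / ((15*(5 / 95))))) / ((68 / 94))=-25084370/28458459 = -0.88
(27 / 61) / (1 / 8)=216/61 = 3.54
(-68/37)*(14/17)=-56/37 = -1.51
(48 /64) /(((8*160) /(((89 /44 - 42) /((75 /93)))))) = -163587/5632000 = -0.03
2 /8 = 0.25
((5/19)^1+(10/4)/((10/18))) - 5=-9/38 = -0.24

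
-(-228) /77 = 228/77 = 2.96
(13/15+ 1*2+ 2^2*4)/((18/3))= 283/90 = 3.14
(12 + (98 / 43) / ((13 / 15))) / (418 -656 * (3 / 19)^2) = 1476129/40525823 = 0.04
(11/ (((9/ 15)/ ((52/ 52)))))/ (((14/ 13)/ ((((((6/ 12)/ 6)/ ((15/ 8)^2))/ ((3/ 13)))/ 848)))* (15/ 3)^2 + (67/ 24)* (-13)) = 6760/81943891 = 0.00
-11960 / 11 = -1087.27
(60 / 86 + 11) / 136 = 503/5848 = 0.09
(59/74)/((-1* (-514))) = 59/38036 = 0.00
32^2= 1024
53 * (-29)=-1537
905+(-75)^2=6530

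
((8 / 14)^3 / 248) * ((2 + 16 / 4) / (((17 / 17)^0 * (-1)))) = -48/10633 = 0.00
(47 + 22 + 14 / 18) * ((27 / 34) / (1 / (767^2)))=554168238/17 = 32598131.65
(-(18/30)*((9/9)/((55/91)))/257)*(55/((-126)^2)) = -13/971460 = 0.00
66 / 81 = 22/27 = 0.81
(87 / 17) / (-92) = -87/1564 = -0.06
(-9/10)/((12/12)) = -9/10 = -0.90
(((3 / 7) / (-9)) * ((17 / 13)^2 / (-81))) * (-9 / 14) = -289/447174 = 0.00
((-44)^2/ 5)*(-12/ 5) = -23232/25 = -929.28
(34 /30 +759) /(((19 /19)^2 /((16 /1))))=182432/15 = 12162.13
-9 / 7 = -1.29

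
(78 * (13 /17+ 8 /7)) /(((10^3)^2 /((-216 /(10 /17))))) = -239031/4375000 = -0.05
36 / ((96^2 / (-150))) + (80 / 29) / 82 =-84055/152192 = -0.55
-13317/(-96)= 4439/32 = 138.72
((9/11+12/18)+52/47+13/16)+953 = 956.40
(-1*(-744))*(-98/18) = -12152/3 = -4050.67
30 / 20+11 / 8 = 23/8 = 2.88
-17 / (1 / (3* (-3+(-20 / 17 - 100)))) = 5313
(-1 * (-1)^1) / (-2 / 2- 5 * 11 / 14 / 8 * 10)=-56/331 = -0.17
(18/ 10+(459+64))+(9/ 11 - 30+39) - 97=24069/55 = 437.62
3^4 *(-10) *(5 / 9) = -450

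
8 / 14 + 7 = 53/7 = 7.57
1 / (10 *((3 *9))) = 1/270 = 0.00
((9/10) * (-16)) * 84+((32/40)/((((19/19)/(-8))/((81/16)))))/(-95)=-574398/475 = -1209.26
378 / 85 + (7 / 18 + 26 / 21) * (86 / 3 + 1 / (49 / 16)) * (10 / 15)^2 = 180036622/7084665 = 25.41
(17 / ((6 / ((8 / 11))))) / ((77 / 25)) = 1700/2541 = 0.67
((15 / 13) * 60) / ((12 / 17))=1275/13 = 98.08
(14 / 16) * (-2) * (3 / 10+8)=-581/40 = -14.52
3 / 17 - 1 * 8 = -133/17 = -7.82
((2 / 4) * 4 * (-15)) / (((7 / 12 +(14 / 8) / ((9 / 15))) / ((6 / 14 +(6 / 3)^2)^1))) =-1860/49 = -37.96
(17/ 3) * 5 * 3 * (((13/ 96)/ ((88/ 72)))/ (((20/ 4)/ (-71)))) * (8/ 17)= -2769/44 = -62.93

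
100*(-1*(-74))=7400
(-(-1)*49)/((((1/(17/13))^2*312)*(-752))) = -14161/39651456 = 0.00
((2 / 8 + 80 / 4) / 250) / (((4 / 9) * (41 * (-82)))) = -729/13448000 = 0.00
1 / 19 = 0.05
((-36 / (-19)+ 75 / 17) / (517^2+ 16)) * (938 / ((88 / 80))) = 3821412/189946933 = 0.02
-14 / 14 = -1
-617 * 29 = -17893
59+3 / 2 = 121/2 = 60.50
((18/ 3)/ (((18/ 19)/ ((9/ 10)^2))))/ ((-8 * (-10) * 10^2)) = 513/800000 = 0.00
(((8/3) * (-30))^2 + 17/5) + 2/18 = 288158/45 = 6403.51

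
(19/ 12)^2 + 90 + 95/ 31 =95.57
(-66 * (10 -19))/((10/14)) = 4158/5 = 831.60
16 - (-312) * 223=69592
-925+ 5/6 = -924.17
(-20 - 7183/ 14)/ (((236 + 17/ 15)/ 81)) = -9067545/49798 = -182.09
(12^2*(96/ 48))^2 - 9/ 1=82935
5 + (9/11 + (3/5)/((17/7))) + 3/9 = 17948/2805 = 6.40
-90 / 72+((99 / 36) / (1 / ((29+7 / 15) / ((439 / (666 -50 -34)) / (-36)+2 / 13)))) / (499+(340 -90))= -236358121/542231060 = -0.44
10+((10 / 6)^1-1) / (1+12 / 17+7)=10.08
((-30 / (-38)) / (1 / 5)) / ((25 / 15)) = 45/19 = 2.37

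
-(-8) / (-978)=-4/489 = -0.01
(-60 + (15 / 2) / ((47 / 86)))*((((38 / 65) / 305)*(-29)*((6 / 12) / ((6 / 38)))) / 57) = 15979/111813 = 0.14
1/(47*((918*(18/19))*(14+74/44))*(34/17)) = 209/267936660 = 0.00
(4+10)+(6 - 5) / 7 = 99/7 = 14.14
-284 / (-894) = 142/447 = 0.32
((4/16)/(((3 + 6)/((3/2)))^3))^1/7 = 1/6048 = 0.00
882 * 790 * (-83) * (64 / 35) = -105751296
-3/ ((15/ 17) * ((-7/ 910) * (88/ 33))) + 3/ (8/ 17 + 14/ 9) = 103683/620 = 167.23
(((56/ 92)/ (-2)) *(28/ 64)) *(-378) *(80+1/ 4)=2972781/736 = 4039.10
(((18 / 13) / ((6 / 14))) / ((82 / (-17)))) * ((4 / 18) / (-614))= 119/490893 = 0.00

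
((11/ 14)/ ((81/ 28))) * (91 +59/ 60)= 60709/2430 = 24.98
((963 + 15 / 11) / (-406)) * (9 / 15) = -15912/11165 = -1.43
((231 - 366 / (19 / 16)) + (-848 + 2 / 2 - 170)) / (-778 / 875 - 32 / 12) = 27286875/88673 = 307.72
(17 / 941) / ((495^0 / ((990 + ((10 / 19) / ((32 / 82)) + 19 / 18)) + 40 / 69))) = 531135199/29607624 = 17.94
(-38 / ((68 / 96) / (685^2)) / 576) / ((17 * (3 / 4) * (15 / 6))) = -3566110/2601 = -1371.05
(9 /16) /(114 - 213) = -1/176 = -0.01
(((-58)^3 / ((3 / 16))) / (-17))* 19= 59314048/51 = 1163020.55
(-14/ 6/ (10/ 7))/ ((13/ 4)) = -98/195 = -0.50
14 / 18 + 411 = 3706/9 = 411.78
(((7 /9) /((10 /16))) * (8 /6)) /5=224/675 = 0.33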